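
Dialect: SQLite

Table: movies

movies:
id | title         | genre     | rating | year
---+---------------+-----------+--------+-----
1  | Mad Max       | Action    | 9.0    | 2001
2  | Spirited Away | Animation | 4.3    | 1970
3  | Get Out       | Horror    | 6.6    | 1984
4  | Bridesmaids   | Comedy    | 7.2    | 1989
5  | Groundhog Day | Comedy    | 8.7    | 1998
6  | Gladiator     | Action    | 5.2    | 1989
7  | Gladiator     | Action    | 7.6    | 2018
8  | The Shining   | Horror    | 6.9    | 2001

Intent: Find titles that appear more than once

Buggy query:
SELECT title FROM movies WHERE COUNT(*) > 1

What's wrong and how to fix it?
Bug: WHERE can't reference COUNT(*); aggregates are computed after WHERE

Fix: GROUP BY title, then filter groups with HAVING COUNT(*) > 1

Corrected query:
SELECT title FROM movies GROUP BY title HAVING COUNT(*) > 1

Result:
title    
---------
Gladiator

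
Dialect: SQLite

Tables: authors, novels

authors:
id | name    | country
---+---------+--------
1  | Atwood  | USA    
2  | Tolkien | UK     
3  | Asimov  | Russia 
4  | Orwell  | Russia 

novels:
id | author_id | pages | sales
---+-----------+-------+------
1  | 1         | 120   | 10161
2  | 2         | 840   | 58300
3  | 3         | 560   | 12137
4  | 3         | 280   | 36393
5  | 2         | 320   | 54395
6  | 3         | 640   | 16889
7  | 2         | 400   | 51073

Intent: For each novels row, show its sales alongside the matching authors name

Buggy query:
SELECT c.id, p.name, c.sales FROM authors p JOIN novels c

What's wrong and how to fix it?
Bug: JOIN with no ON clause produces a cartesian product; every novels row pairs with every authors row

Fix: Add ON c.author_id = p.id to the JOIN

Corrected query:
SELECT c.id, p.name, c.sales FROM authors p JOIN novels c ON c.author_id = p.id

Result:
id | name    | sales
---+---------+------
1  | Atwood  | 10161
2  | Tolkien | 58300
3  | Asimov  | 12137
4  | Asimov  | 36393
5  | Tolkien | 54395
6  | Asimov  | 16889
7  | Tolkien | 51073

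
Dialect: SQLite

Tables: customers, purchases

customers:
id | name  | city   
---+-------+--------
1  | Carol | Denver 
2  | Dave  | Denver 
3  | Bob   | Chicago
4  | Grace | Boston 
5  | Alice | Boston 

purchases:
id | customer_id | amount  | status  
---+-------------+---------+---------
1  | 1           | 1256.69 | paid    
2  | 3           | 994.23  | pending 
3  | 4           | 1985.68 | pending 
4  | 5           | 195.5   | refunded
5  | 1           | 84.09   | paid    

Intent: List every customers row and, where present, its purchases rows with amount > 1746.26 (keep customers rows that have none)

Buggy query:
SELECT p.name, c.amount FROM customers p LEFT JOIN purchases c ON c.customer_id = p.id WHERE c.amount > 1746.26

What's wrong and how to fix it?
Bug: A WHERE condition on the right-hand table after LEFT JOIN drops unmatched parents

Fix: Put 'c.amount > 1746.26' in the JOIN's ON clause instead of WHERE

Corrected query:
SELECT p.name, c.amount FROM customers p LEFT JOIN purchases c ON c.customer_id = p.id AND c.amount > 1746.26

Result:
name  | amount 
------+--------
Carol | NULL   
Dave  | NULL   
Bob   | NULL   
Grace | 1985.68
Alice | NULL   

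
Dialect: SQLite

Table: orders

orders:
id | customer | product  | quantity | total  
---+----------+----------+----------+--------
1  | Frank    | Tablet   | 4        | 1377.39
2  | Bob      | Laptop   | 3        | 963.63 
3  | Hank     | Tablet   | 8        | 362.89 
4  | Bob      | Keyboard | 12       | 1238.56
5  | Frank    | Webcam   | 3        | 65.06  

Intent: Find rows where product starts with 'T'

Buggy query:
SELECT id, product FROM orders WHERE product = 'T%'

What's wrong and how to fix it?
Bug: Wildcards only work with LIKE; '=' treats '%' as a literal character

Fix: Replace '=' with LIKE so 'T%' is treated as a pattern

Corrected query:
SELECT id, product FROM orders WHERE product LIKE 'T%'

Result:
id | product
---+--------
1  | Tablet 
3  | Tablet 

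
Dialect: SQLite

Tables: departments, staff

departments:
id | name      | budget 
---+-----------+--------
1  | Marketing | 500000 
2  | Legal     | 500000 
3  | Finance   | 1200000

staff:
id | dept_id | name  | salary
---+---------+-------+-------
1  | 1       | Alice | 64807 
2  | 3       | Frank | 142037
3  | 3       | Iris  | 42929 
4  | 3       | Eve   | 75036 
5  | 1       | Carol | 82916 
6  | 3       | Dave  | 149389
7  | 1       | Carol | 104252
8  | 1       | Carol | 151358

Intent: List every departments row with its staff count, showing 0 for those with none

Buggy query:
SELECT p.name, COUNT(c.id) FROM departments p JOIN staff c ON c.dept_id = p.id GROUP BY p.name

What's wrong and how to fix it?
Bug: INNER JOIN drops departments rows that have no matching staff rows

Fix: Use LEFT JOIN so parents without children still appear (COUNT(c.id) gives 0)

Corrected query:
SELECT p.name, COUNT(c.id) FROM departments p LEFT JOIN staff c ON c.dept_id = p.id GROUP BY p.name

Result:
name      | COUNT(c.id)
----------+------------
Finance   | 4          
Legal     | 0          
Marketing | 4          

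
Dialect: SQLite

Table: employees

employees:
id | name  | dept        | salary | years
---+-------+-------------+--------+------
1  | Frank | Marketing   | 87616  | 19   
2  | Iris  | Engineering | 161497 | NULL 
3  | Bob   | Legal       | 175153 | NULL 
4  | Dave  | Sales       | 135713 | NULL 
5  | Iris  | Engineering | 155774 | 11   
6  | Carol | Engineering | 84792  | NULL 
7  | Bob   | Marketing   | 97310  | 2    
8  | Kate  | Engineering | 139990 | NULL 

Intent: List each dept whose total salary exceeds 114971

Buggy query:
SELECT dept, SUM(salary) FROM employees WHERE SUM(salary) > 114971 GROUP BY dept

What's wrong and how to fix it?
Bug: WHERE runs before GROUP BY, so aggregates aren't available there

Fix: Move the aggregate condition to a HAVING clause

Corrected query:
SELECT dept, SUM(salary) FROM employees GROUP BY dept HAVING SUM(salary) > 114971

Result:
dept        | SUM(salary)
------------+------------
Engineering | 542053     
Legal       | 175153     
Marketing   | 184926     
Sales       | 135713     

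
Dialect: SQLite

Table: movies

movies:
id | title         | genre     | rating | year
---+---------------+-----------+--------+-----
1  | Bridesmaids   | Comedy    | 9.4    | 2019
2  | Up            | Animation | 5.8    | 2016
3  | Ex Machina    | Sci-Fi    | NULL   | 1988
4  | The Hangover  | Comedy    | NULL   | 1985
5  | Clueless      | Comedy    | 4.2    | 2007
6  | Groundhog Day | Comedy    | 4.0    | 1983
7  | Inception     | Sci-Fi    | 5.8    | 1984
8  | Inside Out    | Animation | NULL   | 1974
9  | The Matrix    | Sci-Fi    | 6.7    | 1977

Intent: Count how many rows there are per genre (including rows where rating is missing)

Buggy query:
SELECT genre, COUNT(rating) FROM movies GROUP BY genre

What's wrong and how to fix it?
Bug: COUNT(rating) skips NULLs, so groups with missing rating are undercounted

Fix: Replace COUNT(rating) with COUNT(*)

Corrected query:
SELECT genre, COUNT(*) FROM movies GROUP BY genre

Result:
genre     | COUNT(*)
----------+---------
Animation | 2       
Comedy    | 4       
Sci-Fi    | 3       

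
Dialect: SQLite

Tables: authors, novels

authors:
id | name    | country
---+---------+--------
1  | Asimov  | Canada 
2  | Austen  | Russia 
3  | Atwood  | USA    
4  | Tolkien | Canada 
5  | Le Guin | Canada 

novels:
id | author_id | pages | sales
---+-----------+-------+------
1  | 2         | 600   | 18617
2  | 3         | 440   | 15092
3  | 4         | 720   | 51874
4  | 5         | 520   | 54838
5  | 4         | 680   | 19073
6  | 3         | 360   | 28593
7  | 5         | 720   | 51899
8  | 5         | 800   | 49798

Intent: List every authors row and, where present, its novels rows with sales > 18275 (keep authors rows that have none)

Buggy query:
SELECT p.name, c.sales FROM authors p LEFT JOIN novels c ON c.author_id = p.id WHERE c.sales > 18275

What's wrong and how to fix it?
Bug: A WHERE condition on the right-hand table after LEFT JOIN drops unmatched parents

Fix: Put 'c.sales > 18275' in the JOIN's ON clause instead of WHERE

Corrected query:
SELECT p.name, c.sales FROM authors p LEFT JOIN novels c ON c.author_id = p.id AND c.sales > 18275

Result:
name    | sales
--------+------
Asimov  | NULL 
Austen  | 18617
Atwood  | 28593
Tolkien | 19073
Tolkien | 51874
Le Guin | 49798
Le Guin | 51899
Le Guin | 54838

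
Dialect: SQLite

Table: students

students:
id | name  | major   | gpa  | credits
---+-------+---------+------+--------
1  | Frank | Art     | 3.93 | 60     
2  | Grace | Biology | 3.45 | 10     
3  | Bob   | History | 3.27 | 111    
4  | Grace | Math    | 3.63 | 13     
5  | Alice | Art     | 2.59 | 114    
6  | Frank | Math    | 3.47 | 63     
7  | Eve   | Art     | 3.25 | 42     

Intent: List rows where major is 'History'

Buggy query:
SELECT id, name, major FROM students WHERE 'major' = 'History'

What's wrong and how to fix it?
Bug: 'major' in single quotes is a string literal, not the column; the comparison is literal-vs-literal and never true

Fix: Remove the quotes around the column name (or use double quotes for an identifier)

Corrected query:
SELECT id, name, major FROM students WHERE major = 'History'

Result:
id | name | major  
---+------+--------
3  | Bob  | History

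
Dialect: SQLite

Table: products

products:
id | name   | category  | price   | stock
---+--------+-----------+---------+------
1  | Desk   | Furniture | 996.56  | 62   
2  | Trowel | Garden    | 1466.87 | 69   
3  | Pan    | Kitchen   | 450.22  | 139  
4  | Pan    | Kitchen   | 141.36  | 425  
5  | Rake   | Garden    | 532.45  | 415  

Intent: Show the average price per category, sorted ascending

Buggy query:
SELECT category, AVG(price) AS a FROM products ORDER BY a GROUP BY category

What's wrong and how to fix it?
Bug: GROUP BY must precede ORDER BY

Fix: Reorder: SELECT … FROM … GROUP BY … ORDER BY …

Corrected query:
SELECT category, AVG(price) AS a FROM products GROUP BY category ORDER BY a

Result:
category  | a     
----------+-------
Kitchen   | 295.79
Furniture | 996.56
Garden    | 999.66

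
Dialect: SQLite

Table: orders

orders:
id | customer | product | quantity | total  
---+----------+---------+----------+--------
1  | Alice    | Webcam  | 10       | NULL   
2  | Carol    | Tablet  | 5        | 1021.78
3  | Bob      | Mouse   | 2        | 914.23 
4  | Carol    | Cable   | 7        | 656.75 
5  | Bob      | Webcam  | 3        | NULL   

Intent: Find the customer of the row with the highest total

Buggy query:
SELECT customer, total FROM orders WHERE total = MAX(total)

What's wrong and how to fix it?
Bug: MAX(total) is an aggregate and cannot be used directly in WHERE

Fix: Wrap MAX in a scalar subquery so WHERE compares against a single value

Corrected query:
SELECT customer, total FROM orders WHERE total = (SELECT MAX(total) FROM orders)

Result:
customer | total  
---------+--------
Carol    | 1021.78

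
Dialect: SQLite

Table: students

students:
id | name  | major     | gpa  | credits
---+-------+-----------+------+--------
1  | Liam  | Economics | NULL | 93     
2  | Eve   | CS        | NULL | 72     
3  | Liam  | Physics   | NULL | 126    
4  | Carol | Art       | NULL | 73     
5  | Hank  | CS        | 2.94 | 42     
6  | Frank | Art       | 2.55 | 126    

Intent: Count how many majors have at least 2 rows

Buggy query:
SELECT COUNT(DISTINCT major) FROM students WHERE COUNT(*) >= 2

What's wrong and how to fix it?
Bug: COUNT(*) cannot appear in WHERE; the per-group count doesn't exist yet

Fix: Group first with HAVING COUNT(*) >= 2, then COUNT the resulting groups

Corrected query:
SELECT COUNT(*) FROM (SELECT major FROM students GROUP BY major HAVING COUNT(*) >= 2)

Result:
COUNT(*)
--------
2       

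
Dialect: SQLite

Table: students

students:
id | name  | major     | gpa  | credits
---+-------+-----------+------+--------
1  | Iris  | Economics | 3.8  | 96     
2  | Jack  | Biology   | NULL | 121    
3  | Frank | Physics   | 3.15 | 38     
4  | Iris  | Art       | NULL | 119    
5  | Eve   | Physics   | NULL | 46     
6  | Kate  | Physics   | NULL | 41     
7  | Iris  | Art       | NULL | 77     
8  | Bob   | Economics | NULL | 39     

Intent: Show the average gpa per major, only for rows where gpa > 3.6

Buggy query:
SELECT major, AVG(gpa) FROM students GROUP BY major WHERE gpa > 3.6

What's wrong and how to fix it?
Bug: Row-level WHERE must come before GROUP BY in the clause order

Fix: Move the WHERE clause before GROUP BY

Corrected query:
SELECT major, AVG(gpa) FROM students WHERE gpa > 3.6 GROUP BY major

Result:
major     | AVG(gpa)
----------+---------
Economics | 3.8     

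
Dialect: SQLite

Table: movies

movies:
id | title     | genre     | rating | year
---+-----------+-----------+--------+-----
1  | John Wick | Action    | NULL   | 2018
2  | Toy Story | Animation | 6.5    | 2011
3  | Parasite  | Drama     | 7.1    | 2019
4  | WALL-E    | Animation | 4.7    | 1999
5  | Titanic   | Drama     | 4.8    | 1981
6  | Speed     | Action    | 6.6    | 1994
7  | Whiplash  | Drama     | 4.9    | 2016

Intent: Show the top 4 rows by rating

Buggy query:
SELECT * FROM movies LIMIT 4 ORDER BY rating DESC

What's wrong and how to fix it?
Bug: ORDER BY cannot follow LIMIT; LIMIT is the final clause

Fix: Swap the clauses: ORDER BY first, then LIMIT

Corrected query:
SELECT * FROM movies ORDER BY rating DESC LIMIT 4

Result:
id | title     | genre     | rating | year
---+-----------+-----------+--------+-----
3  | Parasite  | Drama     | 7.1    | 2019
6  | Speed     | Action    | 6.6    | 1994
2  | Toy Story | Animation | 6.5    | 2011
7  | Whiplash  | Drama     | 4.9    | 2016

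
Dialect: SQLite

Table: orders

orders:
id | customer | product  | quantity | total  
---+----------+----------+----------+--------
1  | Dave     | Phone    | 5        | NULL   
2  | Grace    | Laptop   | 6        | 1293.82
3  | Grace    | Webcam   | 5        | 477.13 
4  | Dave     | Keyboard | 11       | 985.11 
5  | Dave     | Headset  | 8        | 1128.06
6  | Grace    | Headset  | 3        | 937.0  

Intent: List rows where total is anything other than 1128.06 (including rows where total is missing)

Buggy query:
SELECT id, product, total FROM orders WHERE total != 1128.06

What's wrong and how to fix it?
Bug: 'total != 1128.06' is unknown when total is NULL, so NULL rows are silently excluded

Fix: Add an explicit OR total IS NULL to include the missing-value rows

Corrected query:
SELECT id, product, total FROM orders WHERE total != 1128.06 OR total IS NULL

Result:
id | product  | total  
---+----------+--------
1  | Phone    | NULL   
2  | Laptop   | 1293.82
3  | Webcam   | 477.13 
4  | Keyboard | 985.11 
6  | Headset  | 937    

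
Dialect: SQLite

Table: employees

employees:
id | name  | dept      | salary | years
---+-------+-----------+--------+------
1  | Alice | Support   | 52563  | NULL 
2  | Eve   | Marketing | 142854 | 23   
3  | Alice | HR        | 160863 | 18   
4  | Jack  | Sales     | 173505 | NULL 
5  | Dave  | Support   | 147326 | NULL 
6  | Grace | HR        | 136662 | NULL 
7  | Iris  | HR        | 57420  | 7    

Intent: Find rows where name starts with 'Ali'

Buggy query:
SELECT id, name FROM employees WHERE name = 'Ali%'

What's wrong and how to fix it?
Bug: '=' compares the literal string including the % character; pattern matching needs LIKE

Fix: Use LIKE for wildcard pattern matching

Corrected query:
SELECT id, name FROM employees WHERE name LIKE 'Ali%'

Result:
id | name 
---+------
1  | Alice
3  | Alice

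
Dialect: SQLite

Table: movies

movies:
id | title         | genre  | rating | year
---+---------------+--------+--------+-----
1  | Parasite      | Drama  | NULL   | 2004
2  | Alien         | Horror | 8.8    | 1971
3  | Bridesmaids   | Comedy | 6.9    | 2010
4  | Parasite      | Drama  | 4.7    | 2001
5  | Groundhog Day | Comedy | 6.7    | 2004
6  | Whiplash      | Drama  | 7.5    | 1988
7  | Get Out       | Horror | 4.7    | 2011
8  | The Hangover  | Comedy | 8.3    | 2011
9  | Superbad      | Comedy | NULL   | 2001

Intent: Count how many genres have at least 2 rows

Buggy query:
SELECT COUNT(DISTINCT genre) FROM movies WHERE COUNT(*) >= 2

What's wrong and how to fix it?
Bug: WHERE filters individual rows, not groups, so a group-level COUNT is invalid there

Fix: Use a subquery that GROUPs and filters with HAVING, then count its rows

Corrected query:
SELECT COUNT(*) FROM (SELECT genre FROM movies GROUP BY genre HAVING COUNT(*) >= 2)

Result:
COUNT(*)
--------
3       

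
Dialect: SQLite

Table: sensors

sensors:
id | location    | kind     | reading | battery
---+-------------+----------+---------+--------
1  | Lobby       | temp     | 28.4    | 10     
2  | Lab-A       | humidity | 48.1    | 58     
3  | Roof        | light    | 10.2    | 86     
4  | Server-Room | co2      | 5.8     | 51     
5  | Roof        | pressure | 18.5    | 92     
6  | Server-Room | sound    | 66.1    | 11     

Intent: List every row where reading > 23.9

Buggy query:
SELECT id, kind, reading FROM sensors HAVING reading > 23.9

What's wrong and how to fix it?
Bug: HAVING filters the output of aggregation, but this query has no GROUP BY and no aggregate functions, so SQLite rejects it (HAVING clause on a non-aggregate query); the condition here is per row

Fix: Use WHERE for row-level filtering

Corrected query:
SELECT id, kind, reading FROM sensors WHERE reading > 23.9

Result:
id | kind     | reading
---+----------+--------
1  | temp     | 28.4   
2  | humidity | 48.1   
6  | sound    | 66.1   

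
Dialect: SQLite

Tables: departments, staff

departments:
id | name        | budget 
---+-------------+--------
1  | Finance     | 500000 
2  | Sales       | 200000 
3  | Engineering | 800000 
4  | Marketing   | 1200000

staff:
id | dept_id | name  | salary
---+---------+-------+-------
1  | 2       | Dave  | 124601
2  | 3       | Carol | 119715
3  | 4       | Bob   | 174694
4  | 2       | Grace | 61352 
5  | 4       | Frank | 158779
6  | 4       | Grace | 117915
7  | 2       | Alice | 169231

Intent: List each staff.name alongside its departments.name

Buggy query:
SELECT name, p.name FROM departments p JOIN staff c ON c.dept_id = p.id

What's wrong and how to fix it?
Bug: 'name' exists in both joined tables, so the database can't tell which one is meant

Fix: Prefix ambiguous columns with the table alias

Corrected query:
SELECT c.name, p.name FROM departments p JOIN staff c ON c.dept_id = p.id

Result:
name  | name       
------+------------
Dave  | Sales      
Carol | Engineering
Bob   | Marketing  
Grace | Sales      
Frank | Marketing  
Grace | Marketing  
Alice | Sales      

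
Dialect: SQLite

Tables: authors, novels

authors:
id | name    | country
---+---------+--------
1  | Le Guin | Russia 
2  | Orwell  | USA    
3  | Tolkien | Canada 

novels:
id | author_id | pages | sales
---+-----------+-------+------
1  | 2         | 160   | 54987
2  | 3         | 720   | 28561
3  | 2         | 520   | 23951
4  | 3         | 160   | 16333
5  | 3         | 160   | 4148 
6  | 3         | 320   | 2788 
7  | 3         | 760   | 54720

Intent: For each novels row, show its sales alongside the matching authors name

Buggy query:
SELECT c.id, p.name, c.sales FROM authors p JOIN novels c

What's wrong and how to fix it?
Bug: Missing join condition: each novels row is matched to all authors rows instead of just its own

Fix: Add ON c.author_id = p.id to the JOIN

Corrected query:
SELECT c.id, p.name, c.sales FROM authors p JOIN novels c ON c.author_id = p.id

Result:
id | name    | sales
---+---------+------
1  | Orwell  | 54987
2  | Tolkien | 28561
3  | Orwell  | 23951
4  | Tolkien | 16333
5  | Tolkien | 4148 
6  | Tolkien | 2788 
7  | Tolkien | 54720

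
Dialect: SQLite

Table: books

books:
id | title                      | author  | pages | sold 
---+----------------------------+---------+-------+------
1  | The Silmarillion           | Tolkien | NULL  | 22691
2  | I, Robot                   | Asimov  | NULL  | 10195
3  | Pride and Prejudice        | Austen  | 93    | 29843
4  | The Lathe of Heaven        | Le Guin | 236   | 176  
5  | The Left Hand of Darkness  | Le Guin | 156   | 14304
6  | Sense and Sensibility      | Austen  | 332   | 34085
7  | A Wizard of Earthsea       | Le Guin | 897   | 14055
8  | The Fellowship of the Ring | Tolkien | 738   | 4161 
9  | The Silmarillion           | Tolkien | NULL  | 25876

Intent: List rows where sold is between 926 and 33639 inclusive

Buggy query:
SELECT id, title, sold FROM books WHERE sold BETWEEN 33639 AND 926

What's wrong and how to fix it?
Bug: BETWEEN expects the lower bound first; with 33639 AND 926 the range is empty

Fix: Write BETWEEN 926 AND 33639

Corrected query:
SELECT id, title, sold FROM books WHERE sold BETWEEN 926 AND 33639

Result:
id | title                      | sold 
---+----------------------------+------
1  | The Silmarillion           | 22691
2  | I, Robot                   | 10195
3  | Pride and Prejudice        | 29843
5  | The Left Hand of Darkness  | 14304
7  | A Wizard of Earthsea       | 14055
8  | The Fellowship of the Ring | 4161 
9  | The Silmarillion           | 25876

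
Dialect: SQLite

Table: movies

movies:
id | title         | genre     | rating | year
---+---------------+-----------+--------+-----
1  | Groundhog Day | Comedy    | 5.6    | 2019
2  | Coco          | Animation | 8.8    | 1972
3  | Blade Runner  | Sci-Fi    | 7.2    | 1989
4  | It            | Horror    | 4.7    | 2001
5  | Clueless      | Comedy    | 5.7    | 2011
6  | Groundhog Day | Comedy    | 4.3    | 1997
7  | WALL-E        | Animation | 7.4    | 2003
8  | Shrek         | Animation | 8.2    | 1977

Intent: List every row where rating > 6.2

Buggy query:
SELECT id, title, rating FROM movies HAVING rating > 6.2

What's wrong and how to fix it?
Bug: HAVING filters the output of aggregation, but this query has no GROUP BY and no aggregate functions, so SQLite rejects it (HAVING clause on a non-aggregate query); the condition here is per row

Fix: Use WHERE for row-level filtering

Corrected query:
SELECT id, title, rating FROM movies WHERE rating > 6.2

Result:
id | title        | rating
---+--------------+-------
2  | Coco         | 8.8   
3  | Blade Runner | 7.2   
7  | WALL-E       | 7.4   
8  | Shrek        | 8.2   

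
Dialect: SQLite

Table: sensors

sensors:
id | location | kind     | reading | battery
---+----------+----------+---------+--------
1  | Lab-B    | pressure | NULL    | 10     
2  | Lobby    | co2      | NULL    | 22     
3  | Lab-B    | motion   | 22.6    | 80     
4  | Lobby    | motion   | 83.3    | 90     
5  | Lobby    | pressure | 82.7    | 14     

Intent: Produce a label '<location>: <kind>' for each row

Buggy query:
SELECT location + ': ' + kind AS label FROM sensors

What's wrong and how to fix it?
Bug: SQLite uses || for string concatenation; + coerces text to numbers (yielding 0)

Fix: Replace + with || to concatenate text

Corrected query:
SELECT location || ': ' || kind AS label FROM sensors

Result:
label          
---------------
Lab-B: pressure
Lobby: co2     
Lab-B: motion  
Lobby: motion  
Lobby: pressure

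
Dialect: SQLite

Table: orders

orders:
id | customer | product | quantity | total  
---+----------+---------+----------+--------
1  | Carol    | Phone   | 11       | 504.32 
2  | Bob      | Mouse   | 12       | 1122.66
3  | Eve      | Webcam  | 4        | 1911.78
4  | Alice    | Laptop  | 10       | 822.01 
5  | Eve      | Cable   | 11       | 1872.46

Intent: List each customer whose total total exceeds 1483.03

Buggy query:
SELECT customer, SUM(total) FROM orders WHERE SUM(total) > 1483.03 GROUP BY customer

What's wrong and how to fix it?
Bug: SUM(total) is an aggregate, but WHERE filters rows before aggregation

Fix: Move the aggregate condition to a HAVING clause

Corrected query:
SELECT customer, SUM(total) FROM orders GROUP BY customer HAVING SUM(total) > 1483.03

Result:
customer | SUM(total)
---------+-----------
Eve      | 3784.24   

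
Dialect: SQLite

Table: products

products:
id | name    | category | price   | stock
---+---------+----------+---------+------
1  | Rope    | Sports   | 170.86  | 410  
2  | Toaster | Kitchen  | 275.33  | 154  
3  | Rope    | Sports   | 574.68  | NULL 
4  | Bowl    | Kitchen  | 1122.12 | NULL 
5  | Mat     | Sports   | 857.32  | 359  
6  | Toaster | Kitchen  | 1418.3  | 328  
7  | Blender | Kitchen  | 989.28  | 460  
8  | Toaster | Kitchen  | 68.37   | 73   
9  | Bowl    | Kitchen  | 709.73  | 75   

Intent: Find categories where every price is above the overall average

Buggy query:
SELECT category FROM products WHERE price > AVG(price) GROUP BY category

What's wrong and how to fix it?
Bug: AVG() is an aggregate; it can't sit directly in WHERE

Fix: Compute the overall average in a scalar subquery and compare each group's MIN against it in HAVING

Corrected query:
SELECT category FROM products GROUP BY category HAVING MIN(price) > (SELECT AVG(price) FROM products)

Result:
(no rows)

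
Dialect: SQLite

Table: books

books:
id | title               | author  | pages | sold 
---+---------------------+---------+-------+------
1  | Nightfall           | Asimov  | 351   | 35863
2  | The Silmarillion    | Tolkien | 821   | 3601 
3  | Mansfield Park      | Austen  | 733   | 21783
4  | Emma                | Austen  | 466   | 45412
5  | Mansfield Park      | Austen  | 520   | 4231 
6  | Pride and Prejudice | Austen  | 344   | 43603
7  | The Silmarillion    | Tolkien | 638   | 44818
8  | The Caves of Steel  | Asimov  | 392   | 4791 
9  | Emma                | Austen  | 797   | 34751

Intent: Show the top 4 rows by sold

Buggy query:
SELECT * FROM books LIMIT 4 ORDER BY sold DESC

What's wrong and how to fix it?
Bug: ORDER BY cannot follow LIMIT; LIMIT is the final clause

Fix: Sort with ORDER BY, then apply LIMIT

Corrected query:
SELECT * FROM books ORDER BY sold DESC LIMIT 4

Result:
id | title               | author  | pages | sold 
---+---------------------+---------+-------+------
4  | Emma                | Austen  | 466   | 45412
7  | The Silmarillion    | Tolkien | 638   | 44818
6  | Pride and Prejudice | Austen  | 344   | 43603
1  | Nightfall           | Asimov  | 351   | 35863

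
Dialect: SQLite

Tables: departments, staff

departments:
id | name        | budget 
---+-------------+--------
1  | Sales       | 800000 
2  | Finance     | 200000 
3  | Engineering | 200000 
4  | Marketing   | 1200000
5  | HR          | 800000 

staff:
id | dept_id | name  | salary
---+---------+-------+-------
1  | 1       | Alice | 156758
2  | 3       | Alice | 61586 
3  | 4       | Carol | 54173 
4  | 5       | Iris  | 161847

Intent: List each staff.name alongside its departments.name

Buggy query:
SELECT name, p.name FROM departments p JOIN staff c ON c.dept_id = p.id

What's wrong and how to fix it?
Bug: 'name' exists in both joined tables, so the database can't tell which one is meant

Fix: Qualify the column with its table alias (c.name)

Corrected query:
SELECT c.name, p.name FROM departments p JOIN staff c ON c.dept_id = p.id

Result:
name  | name       
------+------------
Alice | Sales      
Alice | Engineering
Carol | Marketing  
Iris  | HR         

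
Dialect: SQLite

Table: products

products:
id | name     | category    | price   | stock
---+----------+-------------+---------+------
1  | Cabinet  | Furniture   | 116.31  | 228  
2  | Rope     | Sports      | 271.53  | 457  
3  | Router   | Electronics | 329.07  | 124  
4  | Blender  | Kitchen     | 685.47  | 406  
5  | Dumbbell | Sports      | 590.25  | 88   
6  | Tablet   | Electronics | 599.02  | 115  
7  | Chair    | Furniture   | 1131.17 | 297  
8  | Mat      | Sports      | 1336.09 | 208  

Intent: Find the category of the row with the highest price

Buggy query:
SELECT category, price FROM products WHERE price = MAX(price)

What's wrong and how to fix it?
Bug: WHERE is evaluated per row; an aggregate over the whole table isn't defined there

Fix: Use a subquery: WHERE price = (SELECT MAX(price) FROM products)

Corrected query:
SELECT category, price FROM products WHERE price = (SELECT MAX(price) FROM products)

Result:
category | price  
---------+--------
Sports   | 1336.09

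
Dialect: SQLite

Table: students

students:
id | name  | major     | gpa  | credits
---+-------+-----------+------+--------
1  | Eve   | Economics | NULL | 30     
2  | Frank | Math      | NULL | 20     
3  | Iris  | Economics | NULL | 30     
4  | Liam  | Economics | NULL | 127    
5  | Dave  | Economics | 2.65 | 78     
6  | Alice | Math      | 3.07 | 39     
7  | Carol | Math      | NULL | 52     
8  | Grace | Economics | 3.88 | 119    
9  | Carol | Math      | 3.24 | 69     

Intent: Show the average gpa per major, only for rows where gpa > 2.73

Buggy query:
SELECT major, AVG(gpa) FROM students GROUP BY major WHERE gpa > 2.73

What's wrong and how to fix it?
Bug: Row-level WHERE must come before GROUP BY in the clause order

Fix: Move the WHERE clause before GROUP BY

Corrected query:
SELECT major, AVG(gpa) FROM students WHERE gpa > 2.73 GROUP BY major

Result:
major     | AVG(gpa)
----------+---------
Economics | 3.88    
Math      | 3.155   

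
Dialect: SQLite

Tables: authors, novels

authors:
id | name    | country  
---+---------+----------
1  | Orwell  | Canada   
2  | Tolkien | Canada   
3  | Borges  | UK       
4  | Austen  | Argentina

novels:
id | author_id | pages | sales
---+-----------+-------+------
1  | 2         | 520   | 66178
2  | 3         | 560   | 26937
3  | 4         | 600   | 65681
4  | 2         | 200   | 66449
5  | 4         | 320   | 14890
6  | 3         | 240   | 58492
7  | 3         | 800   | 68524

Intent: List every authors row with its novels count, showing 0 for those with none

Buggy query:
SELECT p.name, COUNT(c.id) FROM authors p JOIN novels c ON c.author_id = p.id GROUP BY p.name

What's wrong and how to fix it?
Bug: An inner join excludes parents with zero children

Fix: Use LEFT JOIN so parents without children still appear (COUNT(c.id) gives 0)

Corrected query:
SELECT p.name, COUNT(c.id) FROM authors p LEFT JOIN novels c ON c.author_id = p.id GROUP BY p.name

Result:
name    | COUNT(c.id)
--------+------------
Austen  | 2          
Borges  | 3          
Orwell  | 0          
Tolkien | 2          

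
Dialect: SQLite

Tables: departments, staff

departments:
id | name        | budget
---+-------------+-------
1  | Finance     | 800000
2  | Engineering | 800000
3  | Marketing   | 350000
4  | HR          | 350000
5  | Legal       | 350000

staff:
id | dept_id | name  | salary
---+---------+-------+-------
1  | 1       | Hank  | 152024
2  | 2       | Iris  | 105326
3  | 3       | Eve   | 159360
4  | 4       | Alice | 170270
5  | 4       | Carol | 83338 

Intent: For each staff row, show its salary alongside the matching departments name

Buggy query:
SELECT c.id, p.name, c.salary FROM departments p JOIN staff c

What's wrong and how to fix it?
Bug: JOIN with no ON clause produces a cartesian product; every staff row pairs with every departments row

Fix: Add ON c.dept_id = p.id to the JOIN

Corrected query:
SELECT c.id, p.name, c.salary FROM departments p JOIN staff c ON c.dept_id = p.id

Result:
id | name        | salary
---+-------------+-------
1  | Finance     | 152024
2  | Engineering | 105326
3  | Marketing   | 159360
4  | HR          | 170270
5  | HR          | 83338 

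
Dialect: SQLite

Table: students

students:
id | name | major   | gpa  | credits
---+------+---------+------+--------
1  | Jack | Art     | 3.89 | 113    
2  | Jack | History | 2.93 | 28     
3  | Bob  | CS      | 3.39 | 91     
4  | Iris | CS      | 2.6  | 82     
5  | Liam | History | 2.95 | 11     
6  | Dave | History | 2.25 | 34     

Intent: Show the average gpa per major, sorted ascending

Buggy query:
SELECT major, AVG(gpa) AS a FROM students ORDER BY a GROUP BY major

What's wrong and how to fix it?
Bug: GROUP BY must precede ORDER BY

Fix: Move ORDER BY to the end, after GROUP BY

Corrected query:
SELECT major, AVG(gpa) AS a FROM students GROUP BY major ORDER BY a

Result:
major   | a    
--------+------
History | 2.71 
CS      | 2.995
Art     | 3.89 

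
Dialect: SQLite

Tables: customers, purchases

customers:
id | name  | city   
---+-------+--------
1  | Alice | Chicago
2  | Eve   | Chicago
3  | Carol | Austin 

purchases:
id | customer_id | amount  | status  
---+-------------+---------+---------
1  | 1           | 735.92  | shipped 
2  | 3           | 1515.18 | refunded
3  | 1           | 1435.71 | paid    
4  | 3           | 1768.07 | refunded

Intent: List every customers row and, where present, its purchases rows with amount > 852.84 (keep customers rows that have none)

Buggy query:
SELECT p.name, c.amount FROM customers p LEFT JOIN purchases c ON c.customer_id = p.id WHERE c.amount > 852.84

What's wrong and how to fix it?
Bug: Filtering c.amount in WHERE discards the NULL rows produced by LEFT JOIN, turning it into an inner join

Fix: Put 'c.amount > 852.84' in the JOIN's ON clause instead of WHERE

Corrected query:
SELECT p.name, c.amount FROM customers p LEFT JOIN purchases c ON c.customer_id = p.id AND c.amount > 852.84

Result:
name  | amount 
------+--------
Alice | 1435.71
Eve   | NULL   
Carol | 1515.18
Carol | 1768.07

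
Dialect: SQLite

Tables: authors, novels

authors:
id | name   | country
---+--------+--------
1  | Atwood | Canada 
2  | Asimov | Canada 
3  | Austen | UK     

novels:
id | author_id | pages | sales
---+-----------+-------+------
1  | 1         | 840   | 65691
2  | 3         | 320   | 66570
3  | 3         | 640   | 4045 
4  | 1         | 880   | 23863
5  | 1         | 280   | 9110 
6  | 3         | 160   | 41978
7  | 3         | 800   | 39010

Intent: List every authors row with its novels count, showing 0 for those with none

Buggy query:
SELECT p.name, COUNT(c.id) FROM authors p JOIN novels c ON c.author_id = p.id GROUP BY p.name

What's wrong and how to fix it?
Bug: An inner join excludes parents with zero children

Fix: Switch to LEFT JOIN to retain unmatched parent rows

Corrected query:
SELECT p.name, COUNT(c.id) FROM authors p LEFT JOIN novels c ON c.author_id = p.id GROUP BY p.name

Result:
name   | COUNT(c.id)
-------+------------
Asimov | 0          
Atwood | 3          
Austen | 4          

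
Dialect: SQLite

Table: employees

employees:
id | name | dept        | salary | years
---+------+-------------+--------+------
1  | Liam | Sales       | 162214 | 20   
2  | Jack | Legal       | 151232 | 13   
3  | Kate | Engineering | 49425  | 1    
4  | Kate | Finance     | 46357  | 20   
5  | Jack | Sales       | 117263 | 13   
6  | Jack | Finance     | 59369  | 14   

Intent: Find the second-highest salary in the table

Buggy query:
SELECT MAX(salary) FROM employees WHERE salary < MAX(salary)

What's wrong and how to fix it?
Bug: MAX(salary) on the right of the comparison is an aggregate-in-WHERE error

Fix: Put the inner MAX in a scalar subquery

Corrected query:
SELECT MAX(salary) FROM employees WHERE salary < (SELECT MAX(salary) FROM employees)

Result:
MAX(salary)
-----------
151232     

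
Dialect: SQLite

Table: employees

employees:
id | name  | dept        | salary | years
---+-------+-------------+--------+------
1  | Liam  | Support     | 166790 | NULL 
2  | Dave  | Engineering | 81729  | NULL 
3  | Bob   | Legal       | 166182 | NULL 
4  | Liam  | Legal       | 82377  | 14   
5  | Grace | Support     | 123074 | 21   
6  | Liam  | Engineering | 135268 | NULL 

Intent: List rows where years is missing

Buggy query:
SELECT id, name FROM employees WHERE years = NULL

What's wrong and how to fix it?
Bug: Comparing to NULL with '=' never matches; NULL = NULL is unknown, not true

Fix: Replace '= NULL' with 'IS NULL'

Corrected query:
SELECT id, name FROM employees WHERE years IS NULL

Result:
id | name
---+-----
1  | Liam
2  | Dave
3  | Bob 
6  | Liam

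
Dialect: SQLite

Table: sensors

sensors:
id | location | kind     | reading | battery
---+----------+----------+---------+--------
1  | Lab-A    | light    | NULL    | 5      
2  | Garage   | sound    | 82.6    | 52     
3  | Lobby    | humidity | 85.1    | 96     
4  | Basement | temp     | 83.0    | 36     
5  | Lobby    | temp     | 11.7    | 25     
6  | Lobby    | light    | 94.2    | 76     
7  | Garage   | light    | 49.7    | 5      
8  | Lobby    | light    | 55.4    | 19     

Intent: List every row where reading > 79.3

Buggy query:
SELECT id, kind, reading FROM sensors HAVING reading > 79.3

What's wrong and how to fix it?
Bug: This is a non-aggregate query (no GROUP BY, no aggregates), so in SQLite the HAVING clause is invalid here; a row-level condition belongs in WHERE

Fix: Replace HAVING with WHERE since the condition applies to individual rows

Corrected query:
SELECT id, kind, reading FROM sensors WHERE reading > 79.3

Result:
id | kind     | reading
---+----------+--------
2  | sound    | 82.6   
3  | humidity | 85.1   
4  | temp     | 83     
6  | light    | 94.2   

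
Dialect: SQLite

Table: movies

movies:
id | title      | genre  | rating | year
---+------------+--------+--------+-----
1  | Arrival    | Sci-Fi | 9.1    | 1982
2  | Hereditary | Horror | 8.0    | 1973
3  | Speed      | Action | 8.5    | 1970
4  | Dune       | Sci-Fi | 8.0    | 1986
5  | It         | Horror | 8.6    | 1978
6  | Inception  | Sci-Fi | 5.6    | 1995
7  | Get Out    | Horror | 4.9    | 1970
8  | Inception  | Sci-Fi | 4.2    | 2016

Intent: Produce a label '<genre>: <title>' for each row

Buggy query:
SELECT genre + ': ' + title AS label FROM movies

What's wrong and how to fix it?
Bug: '+' is numeric addition; on text columns SQLite converts them to 0 instead of concatenating

Fix: Replace + with || to concatenate text

Corrected query:
SELECT genre || ': ' || title AS label FROM movies

Result:
label             
------------------
Sci-Fi: Arrival   
Horror: Hereditary
Action: Speed     
Sci-Fi: Dune      
Horror: It        
Sci-Fi: Inception 
Horror: Get Out   
Sci-Fi: Inception 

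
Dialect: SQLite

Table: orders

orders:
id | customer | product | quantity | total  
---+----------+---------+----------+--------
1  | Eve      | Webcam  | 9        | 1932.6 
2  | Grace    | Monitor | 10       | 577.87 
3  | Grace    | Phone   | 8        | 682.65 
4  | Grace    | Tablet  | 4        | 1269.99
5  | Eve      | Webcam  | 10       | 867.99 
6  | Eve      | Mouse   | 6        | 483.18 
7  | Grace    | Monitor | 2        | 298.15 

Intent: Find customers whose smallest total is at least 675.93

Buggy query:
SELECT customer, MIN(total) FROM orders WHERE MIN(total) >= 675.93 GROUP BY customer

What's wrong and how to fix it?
Bug: Aggregates like MIN are computed per group after WHERE runs

Fix: Use HAVING for the per-group MIN condition

Corrected query:
SELECT customer, MIN(total) FROM orders GROUP BY customer HAVING MIN(total) >= 675.93

Result:
(no rows)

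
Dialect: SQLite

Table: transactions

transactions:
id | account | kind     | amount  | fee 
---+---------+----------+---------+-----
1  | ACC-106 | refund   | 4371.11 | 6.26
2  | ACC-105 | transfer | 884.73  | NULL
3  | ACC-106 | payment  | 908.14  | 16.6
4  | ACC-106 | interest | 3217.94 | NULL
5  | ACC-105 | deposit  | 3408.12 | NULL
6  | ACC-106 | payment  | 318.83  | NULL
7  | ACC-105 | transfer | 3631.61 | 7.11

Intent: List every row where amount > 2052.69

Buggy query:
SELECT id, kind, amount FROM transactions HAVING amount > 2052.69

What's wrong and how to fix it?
Bug: This is a non-aggregate query (no GROUP BY, no aggregates), so in SQLite the HAVING clause is invalid here; a row-level condition belongs in WHERE

Fix: Replace HAVING with WHERE since the condition applies to individual rows

Corrected query:
SELECT id, kind, amount FROM transactions WHERE amount > 2052.69

Result:
id | kind     | amount 
---+----------+--------
1  | refund   | 4371.11
4  | interest | 3217.94
5  | deposit  | 3408.12
7  | transfer | 3631.61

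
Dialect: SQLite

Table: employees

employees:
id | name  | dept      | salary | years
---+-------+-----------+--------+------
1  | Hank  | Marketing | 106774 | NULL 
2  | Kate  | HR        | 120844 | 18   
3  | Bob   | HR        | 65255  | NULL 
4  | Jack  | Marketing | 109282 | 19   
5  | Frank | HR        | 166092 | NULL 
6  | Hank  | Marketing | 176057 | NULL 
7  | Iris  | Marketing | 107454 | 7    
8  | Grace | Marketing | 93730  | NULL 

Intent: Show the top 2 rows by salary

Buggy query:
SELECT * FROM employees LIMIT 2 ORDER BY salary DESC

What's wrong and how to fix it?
Bug: LIMIT must come after ORDER BY

Fix: Sort with ORDER BY, then apply LIMIT

Corrected query:
SELECT * FROM employees ORDER BY salary DESC LIMIT 2

Result:
id | name  | dept      | salary | years
---+-------+-----------+--------+------
6  | Hank  | Marketing | 176057 | NULL 
5  | Frank | HR        | 166092 | NULL 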